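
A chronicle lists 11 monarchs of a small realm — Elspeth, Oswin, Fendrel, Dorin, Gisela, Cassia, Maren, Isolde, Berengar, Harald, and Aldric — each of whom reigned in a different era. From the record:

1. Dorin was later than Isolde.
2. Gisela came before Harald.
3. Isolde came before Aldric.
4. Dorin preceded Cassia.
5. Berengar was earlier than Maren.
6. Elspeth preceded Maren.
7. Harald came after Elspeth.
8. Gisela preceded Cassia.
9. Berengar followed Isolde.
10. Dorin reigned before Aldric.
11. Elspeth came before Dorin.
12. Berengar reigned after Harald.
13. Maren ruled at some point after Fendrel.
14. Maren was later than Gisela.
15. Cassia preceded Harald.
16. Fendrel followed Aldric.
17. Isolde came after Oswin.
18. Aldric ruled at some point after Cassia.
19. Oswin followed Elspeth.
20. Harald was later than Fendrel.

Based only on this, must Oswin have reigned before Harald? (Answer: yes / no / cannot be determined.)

Chain the constraints: Oswin → Isolde → Aldric → Fendrel → Harald. Each link is directly stated, so Oswin comes before Harald.

yes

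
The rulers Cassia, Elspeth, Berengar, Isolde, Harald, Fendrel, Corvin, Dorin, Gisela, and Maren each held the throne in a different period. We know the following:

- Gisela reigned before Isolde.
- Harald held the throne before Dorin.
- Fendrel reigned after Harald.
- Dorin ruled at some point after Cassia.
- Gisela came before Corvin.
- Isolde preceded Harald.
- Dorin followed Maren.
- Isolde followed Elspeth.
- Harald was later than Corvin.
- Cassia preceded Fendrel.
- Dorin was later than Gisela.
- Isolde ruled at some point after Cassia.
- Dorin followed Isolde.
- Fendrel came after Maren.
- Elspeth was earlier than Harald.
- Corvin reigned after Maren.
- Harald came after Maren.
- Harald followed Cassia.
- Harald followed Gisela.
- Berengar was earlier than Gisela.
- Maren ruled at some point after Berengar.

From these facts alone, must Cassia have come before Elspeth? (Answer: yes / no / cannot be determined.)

No chain of stated constraints runs from Cassia to Elspeth, and none runs from Elspeth to Cassia either.
So the relative order of Cassia and Elspeth is not fixed by the given facts.

cannot be determined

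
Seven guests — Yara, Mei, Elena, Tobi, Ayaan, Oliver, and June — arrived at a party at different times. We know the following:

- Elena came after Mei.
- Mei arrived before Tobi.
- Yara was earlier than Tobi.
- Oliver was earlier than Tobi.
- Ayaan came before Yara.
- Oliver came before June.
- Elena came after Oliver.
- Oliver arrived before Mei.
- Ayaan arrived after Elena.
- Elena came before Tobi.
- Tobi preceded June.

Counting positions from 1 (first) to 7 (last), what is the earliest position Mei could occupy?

Oliver must come before Mei — 1 forced predecessor.
Nothing else is forced ahead of Mei, so their earliest slot is position 1 + 1 = 2.

2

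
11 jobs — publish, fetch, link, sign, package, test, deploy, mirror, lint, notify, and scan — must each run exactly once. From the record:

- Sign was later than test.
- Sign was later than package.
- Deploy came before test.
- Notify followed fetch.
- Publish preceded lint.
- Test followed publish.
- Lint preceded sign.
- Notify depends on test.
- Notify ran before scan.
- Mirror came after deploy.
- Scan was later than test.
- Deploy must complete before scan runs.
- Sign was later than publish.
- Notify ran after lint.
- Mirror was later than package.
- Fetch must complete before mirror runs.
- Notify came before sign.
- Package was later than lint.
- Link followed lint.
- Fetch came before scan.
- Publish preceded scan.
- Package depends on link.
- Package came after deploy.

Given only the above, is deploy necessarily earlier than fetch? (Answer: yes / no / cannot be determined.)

cannot be determined

No chain of stated constraints runs from deploy to fetch, and none runs from fetch to deploy either.
So the relative order of deploy and fetch is not fixed by the given facts.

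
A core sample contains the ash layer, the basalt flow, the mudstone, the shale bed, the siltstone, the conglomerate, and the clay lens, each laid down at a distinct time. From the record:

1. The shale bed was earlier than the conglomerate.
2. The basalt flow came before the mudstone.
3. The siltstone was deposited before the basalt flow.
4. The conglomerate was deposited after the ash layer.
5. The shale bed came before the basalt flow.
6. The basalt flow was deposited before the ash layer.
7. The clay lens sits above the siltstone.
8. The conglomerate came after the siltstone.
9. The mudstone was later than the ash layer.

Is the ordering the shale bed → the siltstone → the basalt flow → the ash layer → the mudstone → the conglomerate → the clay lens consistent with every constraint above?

Check each stated constraint against the proposed order — e.g. the shale bed is ahead of the conglomerate; the siltstone is ahead of the clay lens. Every pair is in the required order; nothing is violated.

yes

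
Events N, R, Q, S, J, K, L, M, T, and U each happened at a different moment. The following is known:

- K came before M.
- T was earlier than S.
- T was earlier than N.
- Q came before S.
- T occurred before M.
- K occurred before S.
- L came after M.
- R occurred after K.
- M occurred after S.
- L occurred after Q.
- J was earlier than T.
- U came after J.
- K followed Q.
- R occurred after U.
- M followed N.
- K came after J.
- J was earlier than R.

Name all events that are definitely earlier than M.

J, K, N, Q, S, T

Directly stated before M: K, N, S, and T.
J reaches M via J → T → M.
Q reaches M via Q → K → M.
No chain forces L (or any of the others) ahead of M.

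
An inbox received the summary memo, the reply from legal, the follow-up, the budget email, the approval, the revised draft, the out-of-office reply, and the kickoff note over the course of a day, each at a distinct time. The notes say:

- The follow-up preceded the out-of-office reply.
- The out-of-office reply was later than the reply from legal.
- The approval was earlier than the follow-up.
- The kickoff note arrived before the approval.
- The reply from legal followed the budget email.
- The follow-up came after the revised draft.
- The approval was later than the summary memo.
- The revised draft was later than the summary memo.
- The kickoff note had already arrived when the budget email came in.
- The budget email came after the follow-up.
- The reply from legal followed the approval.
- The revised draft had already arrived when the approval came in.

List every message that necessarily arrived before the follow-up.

the approval, the kickoff note, the revised draft, the summary memo

Directly stated before the follow-up: the approval and the revised draft.
The kickoff note reaches the follow-up via the kickoff note → the approval → the follow-up.
The summary memo reaches the follow-up via the summary memo → the revised draft → the follow-up.
No chain forces the reply from legal (or any of the others) ahead of the follow-up.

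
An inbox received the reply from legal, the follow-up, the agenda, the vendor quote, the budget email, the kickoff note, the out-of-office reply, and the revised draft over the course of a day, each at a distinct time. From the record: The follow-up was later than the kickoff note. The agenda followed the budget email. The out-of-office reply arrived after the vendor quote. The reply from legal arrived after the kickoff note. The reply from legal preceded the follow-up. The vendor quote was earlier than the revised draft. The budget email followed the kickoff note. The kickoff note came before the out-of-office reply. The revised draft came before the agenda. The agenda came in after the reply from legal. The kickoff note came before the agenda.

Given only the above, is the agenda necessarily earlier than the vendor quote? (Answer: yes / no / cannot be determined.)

Tracing the constraints gives the vendor quote → the revised draft → the agenda, so the vendor quote must come before the agenda.
That means the agenda cannot be before the vendor quote.

no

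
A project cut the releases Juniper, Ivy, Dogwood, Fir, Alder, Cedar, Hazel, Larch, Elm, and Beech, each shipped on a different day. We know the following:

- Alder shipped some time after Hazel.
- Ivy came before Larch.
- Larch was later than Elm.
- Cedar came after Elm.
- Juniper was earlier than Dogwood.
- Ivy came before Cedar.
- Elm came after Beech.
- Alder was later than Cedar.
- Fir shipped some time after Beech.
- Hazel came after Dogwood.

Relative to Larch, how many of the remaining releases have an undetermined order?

Forced before Larch: Beech, Elm, and Ivy.
That leaves Alder, Cedar, Dogwood, Fir, Hazel, and Juniper with no forced order relative to Larch — 6.

6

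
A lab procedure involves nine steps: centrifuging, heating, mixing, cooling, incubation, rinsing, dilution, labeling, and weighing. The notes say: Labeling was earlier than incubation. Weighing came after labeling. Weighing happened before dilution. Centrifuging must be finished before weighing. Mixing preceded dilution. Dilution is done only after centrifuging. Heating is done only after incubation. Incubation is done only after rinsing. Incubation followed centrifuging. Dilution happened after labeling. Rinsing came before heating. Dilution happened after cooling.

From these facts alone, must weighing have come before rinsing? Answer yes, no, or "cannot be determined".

cannot be determined

No chain of stated constraints runs from weighing to rinsing, and none runs from rinsing to weighing either.
So the relative order of weighing and rinsing is not fixed by the given facts.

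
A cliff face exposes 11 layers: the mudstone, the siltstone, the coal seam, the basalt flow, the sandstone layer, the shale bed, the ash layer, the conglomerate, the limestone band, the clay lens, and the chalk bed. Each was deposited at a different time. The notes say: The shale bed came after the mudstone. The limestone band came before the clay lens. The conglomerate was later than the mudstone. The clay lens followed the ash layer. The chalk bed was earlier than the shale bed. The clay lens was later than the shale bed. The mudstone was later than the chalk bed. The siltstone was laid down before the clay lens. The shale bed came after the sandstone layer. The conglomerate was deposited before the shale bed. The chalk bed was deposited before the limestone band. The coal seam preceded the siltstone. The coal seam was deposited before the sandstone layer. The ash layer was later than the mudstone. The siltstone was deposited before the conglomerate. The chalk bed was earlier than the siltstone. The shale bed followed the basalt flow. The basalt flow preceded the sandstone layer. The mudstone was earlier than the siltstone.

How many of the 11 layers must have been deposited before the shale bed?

7

Directly stated before the shale bed: the basalt flow, the chalk bed, the conglomerate, the mudstone, and the sandstone layer.
The coal seam reaches the shale bed via the coal seam → the sandstone layer → the shale bed.
The siltstone reaches the shale bed via the siltstone → the conglomerate → the shale bed.
That's the basalt flow, the chalk bed, the coal seam, the conglomerate, the mudstone, the sandstone layer, and the siltstone — 7 in all.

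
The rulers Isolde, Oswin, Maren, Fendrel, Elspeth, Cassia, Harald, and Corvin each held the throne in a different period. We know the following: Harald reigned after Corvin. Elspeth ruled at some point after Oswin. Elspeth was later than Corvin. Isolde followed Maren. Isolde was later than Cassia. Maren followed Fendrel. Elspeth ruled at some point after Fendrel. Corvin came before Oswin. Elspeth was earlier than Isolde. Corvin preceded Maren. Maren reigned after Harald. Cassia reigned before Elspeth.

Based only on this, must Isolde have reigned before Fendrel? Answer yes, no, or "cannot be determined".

no

Tracing the constraints gives Fendrel → Elspeth → Isolde, so Fendrel must come before Isolde.
That means Isolde cannot be before Fendrel.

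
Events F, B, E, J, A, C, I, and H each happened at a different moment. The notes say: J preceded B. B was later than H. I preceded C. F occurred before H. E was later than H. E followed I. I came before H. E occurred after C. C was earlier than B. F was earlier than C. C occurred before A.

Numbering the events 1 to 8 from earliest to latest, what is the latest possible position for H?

6

H must come before B and E — 2 events forced after it.
Everything else can be placed before H in some valid order, so H can sit as late as position 8 − 2 = 6.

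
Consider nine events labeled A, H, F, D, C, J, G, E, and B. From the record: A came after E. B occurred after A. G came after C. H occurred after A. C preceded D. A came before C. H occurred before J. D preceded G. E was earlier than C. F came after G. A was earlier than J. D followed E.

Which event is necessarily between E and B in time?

A

Tracing the constraints gives E → A → B, so A sits after E and before B.
No other event is forced both after E and before B.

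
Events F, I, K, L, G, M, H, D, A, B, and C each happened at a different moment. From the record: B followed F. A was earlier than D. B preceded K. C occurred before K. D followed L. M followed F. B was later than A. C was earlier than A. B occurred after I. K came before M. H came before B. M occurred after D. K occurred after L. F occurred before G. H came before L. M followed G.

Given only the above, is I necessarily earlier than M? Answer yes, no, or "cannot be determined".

yes

Chain the constraints: I → B → K → M. Each link is directly stated, so I comes before M.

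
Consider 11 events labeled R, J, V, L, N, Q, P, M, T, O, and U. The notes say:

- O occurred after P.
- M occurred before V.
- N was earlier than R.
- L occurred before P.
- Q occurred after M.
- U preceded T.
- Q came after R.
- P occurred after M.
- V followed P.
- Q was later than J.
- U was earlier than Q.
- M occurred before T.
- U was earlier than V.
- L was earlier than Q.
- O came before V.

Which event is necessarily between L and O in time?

Tracing the constraints gives L → P → O, so P sits after L and before O.
No other event is forced both after L and before O.

P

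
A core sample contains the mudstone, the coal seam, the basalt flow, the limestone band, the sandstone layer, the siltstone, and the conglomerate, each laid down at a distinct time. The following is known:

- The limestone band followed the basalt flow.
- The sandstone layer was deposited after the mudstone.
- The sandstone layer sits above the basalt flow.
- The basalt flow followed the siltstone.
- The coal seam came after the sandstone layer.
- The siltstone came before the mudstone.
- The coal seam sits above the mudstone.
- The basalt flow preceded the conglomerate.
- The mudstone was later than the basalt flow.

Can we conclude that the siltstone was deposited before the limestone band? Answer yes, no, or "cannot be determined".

Chain the constraints: the siltstone → the basalt flow → the limestone band. Each link is directly stated, so the siltstone comes before the limestone band.

yes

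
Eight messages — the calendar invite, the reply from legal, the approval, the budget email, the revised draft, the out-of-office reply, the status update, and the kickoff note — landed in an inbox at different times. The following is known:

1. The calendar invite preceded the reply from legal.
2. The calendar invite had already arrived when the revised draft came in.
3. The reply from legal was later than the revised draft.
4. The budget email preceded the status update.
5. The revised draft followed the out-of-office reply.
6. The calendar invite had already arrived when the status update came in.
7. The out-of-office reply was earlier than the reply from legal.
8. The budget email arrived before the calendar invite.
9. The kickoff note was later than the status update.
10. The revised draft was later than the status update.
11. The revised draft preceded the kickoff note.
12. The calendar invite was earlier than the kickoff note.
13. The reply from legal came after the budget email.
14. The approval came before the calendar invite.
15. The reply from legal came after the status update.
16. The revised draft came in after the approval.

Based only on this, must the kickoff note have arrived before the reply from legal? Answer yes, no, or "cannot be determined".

No chain of stated constraints runs from the kickoff note to the reply from legal, and none runs from the reply from legal to the kickoff note either.
So the relative order of the kickoff note and the reply from legal is not fixed by the given facts.

cannot be determined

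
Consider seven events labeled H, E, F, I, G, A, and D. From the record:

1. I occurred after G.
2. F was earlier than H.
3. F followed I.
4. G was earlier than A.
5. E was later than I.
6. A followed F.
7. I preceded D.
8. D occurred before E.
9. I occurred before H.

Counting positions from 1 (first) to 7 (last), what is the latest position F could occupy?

5

F must come before A and H — 2 events forced after it.
Everything else can be placed before F in some valid order, so F can sit as late as position 7 − 2 = 5.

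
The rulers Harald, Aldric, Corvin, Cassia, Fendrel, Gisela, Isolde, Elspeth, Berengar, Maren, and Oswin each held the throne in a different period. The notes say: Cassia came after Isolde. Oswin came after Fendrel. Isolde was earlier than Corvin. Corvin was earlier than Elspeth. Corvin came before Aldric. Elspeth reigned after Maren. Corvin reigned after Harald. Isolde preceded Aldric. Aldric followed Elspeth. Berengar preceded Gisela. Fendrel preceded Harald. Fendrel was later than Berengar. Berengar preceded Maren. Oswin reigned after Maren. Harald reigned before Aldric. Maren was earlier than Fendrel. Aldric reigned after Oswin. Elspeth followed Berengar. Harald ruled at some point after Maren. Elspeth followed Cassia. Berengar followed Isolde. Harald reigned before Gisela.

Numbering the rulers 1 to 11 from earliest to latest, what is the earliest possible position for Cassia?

2

Isolde must come before Cassia — 1 forced predecessor.
Nothing else is forced ahead of Cassia, so their earliest slot is position 1 + 1 = 2.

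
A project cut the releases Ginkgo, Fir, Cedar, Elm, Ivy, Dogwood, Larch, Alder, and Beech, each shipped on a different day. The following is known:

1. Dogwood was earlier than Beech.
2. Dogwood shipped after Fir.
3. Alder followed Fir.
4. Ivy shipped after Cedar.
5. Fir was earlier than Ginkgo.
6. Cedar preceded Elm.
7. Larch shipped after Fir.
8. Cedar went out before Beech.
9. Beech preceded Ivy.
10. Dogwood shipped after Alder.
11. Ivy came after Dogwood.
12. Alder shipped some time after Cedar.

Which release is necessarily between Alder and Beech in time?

Dogwood

Tracing the constraints gives Alder → Dogwood → Beech, so Dogwood sits after Alder and before Beech.
No other release is forced both after Alder and before Beech.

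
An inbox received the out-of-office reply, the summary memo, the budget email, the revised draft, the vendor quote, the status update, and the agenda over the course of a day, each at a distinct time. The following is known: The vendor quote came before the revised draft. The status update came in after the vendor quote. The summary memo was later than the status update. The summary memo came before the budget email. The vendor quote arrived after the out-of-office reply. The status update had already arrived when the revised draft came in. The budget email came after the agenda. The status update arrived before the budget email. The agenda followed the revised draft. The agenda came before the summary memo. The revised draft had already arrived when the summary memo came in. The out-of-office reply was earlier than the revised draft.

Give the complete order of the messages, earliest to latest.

the out-of-office reply, the vendor quote, the status update, the revised draft, the agenda, the summary memo, the budget email

The constraints fix every adjacent pair, so only one ordering works:
the out-of-office reply → the vendor quote → the status update → the revised draft → the agenda → the summary memo → the budget email.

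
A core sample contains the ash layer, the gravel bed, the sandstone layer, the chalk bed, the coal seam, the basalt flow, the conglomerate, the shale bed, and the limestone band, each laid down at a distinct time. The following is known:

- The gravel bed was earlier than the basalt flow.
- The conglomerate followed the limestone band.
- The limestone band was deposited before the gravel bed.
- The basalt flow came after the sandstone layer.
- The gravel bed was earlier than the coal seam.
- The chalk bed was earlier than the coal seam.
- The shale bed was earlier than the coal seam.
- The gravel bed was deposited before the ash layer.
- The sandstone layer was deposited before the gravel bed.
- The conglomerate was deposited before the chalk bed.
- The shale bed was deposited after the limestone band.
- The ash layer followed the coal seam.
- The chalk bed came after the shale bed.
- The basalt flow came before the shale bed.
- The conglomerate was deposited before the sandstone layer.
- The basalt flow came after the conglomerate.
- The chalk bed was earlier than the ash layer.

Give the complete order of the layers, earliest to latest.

The constraints fix every adjacent pair, so only one ordering works:
the limestone band → the conglomerate → the sandstone layer → the gravel bed → the basalt flow → the shale bed → the chalk bed → the coal seam → the ash layer.

the limestone band, the conglomerate, the sandstone layer, the gravel bed, the basalt flow, the shale bed, the chalk bed, the coal seam, the ash layer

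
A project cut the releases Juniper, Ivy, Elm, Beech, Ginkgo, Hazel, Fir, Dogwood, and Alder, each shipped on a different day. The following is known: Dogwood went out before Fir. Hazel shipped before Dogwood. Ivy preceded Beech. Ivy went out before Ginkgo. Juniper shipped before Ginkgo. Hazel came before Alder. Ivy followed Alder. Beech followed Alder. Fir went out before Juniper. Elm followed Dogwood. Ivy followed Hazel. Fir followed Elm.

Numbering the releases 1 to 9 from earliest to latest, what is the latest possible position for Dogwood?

5

Dogwood must come before Elm, Fir, Ginkgo, and Juniper — 4 releases forced after it.
Everything else can be placed before Dogwood in some valid order, so Dogwood can sit as late as position 9 − 4 = 5.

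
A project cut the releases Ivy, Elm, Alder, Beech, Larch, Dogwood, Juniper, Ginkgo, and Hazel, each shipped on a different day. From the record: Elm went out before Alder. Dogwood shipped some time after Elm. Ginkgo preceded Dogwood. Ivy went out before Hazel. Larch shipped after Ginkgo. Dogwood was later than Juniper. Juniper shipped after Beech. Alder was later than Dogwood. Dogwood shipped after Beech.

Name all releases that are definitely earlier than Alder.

Directly stated before Alder: Dogwood and Elm.
Beech reaches Alder via Beech → Dogwood → Alder.
Ginkgo reaches Alder via Ginkgo → Dogwood → Alder.
Juniper reaches Alder via Juniper → Dogwood → Alder.

Beech, Dogwood, Elm, Ginkgo, Juniper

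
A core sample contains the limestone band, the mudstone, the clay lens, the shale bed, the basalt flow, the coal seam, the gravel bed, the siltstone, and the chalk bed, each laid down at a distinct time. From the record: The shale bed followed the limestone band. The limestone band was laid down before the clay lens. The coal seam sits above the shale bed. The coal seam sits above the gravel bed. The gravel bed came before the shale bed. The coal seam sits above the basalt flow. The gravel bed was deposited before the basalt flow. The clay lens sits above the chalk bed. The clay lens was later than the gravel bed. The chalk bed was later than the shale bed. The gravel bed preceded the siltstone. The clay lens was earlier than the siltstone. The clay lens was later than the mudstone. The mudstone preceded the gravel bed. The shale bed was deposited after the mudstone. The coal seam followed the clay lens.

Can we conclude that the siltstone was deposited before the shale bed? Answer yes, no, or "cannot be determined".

no

Tracing the constraints gives the shale bed → the chalk bed → the clay lens → the siltstone, so the shale bed must come before the siltstone.
That means the siltstone cannot be before the shale bed.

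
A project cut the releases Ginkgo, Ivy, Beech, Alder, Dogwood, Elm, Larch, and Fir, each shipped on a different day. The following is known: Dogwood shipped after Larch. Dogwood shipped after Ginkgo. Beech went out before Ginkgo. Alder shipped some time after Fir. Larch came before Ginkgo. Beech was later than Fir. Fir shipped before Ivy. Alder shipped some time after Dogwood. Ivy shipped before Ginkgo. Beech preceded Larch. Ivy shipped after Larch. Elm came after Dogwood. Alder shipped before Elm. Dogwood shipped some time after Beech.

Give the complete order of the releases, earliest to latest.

The constraints fix every adjacent pair, so only one ordering works:
Fir → Beech → Larch → Ivy → Ginkgo → Dogwood → Alder → Elm.

Fir, Beech, Larch, Ivy, Ginkgo, Dogwood, Alder, Elm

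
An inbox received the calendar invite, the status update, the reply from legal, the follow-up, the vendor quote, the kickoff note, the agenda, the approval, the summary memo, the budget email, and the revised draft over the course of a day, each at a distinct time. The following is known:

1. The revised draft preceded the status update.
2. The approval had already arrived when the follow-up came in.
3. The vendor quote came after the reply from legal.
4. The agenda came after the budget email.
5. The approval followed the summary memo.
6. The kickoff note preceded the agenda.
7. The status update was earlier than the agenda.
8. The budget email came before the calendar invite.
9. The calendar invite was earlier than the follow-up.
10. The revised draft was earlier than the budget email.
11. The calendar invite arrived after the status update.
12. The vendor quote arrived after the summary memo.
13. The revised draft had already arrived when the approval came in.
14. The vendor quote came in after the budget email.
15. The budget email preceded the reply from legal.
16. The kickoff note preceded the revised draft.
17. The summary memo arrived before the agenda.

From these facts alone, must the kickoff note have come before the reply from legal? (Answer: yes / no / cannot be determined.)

yes

Chain the constraints: the kickoff note → the revised draft → the budget email → the reply from legal. Each link is directly stated, so the kickoff note comes before the reply from legal.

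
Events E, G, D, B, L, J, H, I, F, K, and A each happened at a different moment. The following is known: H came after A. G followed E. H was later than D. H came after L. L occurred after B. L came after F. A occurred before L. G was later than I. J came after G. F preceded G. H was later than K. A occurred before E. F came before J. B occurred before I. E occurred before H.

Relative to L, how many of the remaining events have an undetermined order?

Forced before L: A, B, and F; forced after L: H.
That leaves D, E, G, I, J, and K with no forced order relative to L — 6.

6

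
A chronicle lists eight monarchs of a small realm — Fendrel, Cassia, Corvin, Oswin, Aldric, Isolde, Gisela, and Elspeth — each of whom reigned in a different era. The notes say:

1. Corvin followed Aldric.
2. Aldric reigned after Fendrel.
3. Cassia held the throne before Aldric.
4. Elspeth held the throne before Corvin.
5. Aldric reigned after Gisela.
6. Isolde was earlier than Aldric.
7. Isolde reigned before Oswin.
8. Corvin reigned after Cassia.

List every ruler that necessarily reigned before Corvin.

Directly stated before Corvin: Aldric, Cassia, and Elspeth.
Fendrel reaches Corvin via Fendrel → Aldric → Corvin.
Gisela reaches Corvin via Gisela → Aldric → Corvin.
Isolde reaches Corvin via Isolde → Aldric → Corvin.

Aldric, Cassia, Elspeth, Fendrel, Gisela, Isolde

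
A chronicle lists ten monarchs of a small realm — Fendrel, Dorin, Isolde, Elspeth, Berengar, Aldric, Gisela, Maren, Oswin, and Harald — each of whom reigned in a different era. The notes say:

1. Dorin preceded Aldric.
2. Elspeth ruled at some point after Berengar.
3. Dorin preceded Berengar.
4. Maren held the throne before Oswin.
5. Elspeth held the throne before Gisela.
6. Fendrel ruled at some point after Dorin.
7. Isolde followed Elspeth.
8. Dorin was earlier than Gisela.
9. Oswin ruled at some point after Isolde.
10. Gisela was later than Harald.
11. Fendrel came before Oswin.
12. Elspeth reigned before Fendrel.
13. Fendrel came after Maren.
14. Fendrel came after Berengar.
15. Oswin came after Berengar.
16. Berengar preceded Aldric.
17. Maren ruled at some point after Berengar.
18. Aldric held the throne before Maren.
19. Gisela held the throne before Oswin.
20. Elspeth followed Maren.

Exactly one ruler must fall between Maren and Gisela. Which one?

Tracing the constraints gives Maren → Elspeth → Gisela, so Elspeth sits after Maren and before Gisela.
No other ruler is forced both after Maren and before Gisela.

Elspeth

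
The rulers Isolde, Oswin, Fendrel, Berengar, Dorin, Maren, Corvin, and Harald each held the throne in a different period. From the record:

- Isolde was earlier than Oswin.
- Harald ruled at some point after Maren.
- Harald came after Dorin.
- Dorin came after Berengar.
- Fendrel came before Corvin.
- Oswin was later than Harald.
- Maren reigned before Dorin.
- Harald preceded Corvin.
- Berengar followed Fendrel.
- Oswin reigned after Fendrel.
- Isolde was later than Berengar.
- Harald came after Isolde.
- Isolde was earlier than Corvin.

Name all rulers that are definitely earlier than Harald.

Berengar, Dorin, Fendrel, Isolde, Maren

Directly stated before Harald: Dorin, Isolde, and Maren.
Berengar reaches Harald via Berengar → Dorin → Harald.
Fendrel reaches Harald via Fendrel → Berengar → Dorin → Harald.
No chain forces Corvin (or any of the others) ahead of Harald.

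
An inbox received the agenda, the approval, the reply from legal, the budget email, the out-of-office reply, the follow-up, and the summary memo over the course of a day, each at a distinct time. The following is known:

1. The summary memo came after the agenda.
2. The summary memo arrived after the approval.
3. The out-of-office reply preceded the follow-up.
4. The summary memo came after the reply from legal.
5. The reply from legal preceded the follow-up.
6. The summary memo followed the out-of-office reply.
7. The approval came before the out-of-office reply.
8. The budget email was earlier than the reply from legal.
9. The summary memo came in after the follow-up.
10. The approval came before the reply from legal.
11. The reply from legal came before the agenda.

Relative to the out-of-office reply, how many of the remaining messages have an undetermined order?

3

Forced before the out-of-office reply: the approval; forced after the out-of-office reply: the follow-up and the summary memo.
That leaves the agenda, the budget email, and the reply from legal with no forced order relative to the out-of-office reply — 3.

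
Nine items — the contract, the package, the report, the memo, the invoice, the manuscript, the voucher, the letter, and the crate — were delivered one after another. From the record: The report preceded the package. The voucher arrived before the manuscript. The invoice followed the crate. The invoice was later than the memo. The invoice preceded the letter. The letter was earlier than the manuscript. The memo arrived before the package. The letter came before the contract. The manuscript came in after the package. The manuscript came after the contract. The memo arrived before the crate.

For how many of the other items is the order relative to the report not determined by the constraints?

6

Forced after the report: the manuscript and the package.
That leaves the contract, the crate, the invoice, the letter, the memo, and the voucher with no forced order relative to the report — 6.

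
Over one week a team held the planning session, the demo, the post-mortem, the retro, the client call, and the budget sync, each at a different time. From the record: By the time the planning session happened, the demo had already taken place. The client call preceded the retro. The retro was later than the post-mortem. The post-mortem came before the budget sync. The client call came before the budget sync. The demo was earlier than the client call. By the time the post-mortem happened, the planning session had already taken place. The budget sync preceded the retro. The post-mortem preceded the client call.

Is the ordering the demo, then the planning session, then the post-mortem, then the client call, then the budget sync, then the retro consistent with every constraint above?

Check each stated constraint against the proposed order — e.g. the demo is ahead of the client call; the post-mortem is ahead of the retro. Every pair is in the required order; nothing is violated.

yes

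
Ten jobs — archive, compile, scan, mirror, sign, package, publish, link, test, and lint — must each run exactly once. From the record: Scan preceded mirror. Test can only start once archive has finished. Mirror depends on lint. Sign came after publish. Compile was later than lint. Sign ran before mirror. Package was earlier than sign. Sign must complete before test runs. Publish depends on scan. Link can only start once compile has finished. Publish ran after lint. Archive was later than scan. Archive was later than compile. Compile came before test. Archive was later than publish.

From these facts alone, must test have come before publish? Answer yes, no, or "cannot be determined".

no

Tracing the constraints gives publish → archive → test, so publish must come before test.
That means test cannot be before publish.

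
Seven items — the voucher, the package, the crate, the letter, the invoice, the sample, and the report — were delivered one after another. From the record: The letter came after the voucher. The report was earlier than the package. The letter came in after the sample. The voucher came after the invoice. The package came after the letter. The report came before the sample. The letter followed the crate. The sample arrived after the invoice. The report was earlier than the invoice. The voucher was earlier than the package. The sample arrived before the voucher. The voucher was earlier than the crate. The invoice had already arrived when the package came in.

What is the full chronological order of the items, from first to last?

The constraints fix every adjacent pair, so only one ordering works:
the report → the invoice → the sample → the voucher → the crate → the letter → the package.

the report, the invoice, the sample, the voucher, the crate, the letter, the package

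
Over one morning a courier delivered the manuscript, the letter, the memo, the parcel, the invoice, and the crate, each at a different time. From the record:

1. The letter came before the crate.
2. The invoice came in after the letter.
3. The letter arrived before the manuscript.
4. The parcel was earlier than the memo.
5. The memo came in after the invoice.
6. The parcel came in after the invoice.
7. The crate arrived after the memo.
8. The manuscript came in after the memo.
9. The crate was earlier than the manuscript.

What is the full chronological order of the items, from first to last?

the letter, the invoice, the parcel, the memo, the crate, the manuscript

The constraints fix every adjacent pair, so only one ordering works:
the letter → the invoice → the parcel → the memo → the crate → the manuscript.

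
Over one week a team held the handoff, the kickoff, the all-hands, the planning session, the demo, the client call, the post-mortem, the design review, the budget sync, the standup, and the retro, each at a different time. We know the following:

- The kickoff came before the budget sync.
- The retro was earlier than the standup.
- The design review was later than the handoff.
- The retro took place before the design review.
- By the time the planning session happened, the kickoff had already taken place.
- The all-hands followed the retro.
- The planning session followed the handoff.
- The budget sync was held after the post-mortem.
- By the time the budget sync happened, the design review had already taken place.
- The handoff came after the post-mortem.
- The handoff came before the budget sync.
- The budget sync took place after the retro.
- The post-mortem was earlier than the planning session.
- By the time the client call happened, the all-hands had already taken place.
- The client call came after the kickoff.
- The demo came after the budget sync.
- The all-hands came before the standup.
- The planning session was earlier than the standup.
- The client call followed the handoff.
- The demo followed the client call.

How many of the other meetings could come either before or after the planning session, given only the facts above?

Forced before the planning session: the handoff, the kickoff, and the post-mortem; forced after the planning session: the standup.
That leaves the all-hands, the budget sync, the client call, the demo, the design review, and the retro with no forced order relative to the planning session — 6.

6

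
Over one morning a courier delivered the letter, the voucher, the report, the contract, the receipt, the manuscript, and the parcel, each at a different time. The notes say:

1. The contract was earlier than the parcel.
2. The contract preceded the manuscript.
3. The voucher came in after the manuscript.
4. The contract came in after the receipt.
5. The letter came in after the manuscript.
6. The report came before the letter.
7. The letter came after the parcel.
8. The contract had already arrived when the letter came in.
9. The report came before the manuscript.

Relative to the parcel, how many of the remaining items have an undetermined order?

Forced before the parcel: the contract and the receipt; forced after the parcel: the letter.
That leaves the manuscript, the report, and the voucher with no forced order relative to the parcel — 3.

3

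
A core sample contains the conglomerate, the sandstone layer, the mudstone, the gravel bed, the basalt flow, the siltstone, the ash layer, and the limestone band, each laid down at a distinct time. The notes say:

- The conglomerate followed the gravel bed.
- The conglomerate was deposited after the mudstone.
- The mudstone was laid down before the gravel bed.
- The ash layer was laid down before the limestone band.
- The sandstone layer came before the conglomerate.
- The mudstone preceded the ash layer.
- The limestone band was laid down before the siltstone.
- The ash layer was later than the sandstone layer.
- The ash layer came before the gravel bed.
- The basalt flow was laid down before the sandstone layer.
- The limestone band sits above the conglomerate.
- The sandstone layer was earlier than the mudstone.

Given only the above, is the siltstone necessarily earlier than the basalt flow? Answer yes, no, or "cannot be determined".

no

Tracing the constraints gives the basalt flow → the sandstone layer → the conglomerate → the limestone band → the siltstone, so the basalt flow must come before the siltstone.
That means the siltstone cannot be before the basalt flow.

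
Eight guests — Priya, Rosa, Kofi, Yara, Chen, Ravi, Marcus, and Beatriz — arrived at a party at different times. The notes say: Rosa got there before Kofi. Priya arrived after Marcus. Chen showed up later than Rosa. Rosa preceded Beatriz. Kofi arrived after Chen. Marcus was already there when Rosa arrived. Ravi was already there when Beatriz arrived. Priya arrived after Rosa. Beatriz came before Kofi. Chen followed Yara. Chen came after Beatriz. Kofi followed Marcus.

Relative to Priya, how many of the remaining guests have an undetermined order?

5

Forced before Priya: Marcus and Rosa.
That leaves Beatriz, Chen, Kofi, Ravi, and Yara with no forced order relative to Priya — 5.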